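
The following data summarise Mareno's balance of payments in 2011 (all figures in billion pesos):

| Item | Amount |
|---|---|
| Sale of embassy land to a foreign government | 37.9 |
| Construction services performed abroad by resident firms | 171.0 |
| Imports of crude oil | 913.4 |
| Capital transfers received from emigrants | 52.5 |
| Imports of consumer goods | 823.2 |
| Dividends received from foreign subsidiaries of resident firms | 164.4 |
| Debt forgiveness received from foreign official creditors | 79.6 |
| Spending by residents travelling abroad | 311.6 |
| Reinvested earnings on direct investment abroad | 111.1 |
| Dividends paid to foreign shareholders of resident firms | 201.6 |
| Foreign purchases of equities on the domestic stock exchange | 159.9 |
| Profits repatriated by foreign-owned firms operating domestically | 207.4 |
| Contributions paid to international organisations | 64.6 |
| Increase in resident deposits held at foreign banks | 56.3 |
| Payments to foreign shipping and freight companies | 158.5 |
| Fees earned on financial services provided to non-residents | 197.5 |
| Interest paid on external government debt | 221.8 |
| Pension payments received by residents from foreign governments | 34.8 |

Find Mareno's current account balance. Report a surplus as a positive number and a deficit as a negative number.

-2223.3

Goods: -823.2 - 913.4 = -1736.6
Services: -311.6 - 158.5 + 171.0 + 197.5 = -101.6
Primary income: 164.4 - 201.6 - 221.8 - 207.4 + 111.1 = -355.3
Secondary income: -64.6 + 34.8 = -29.8
Current account = (-1736.6) + (-101.6) + (-355.3) + (-29.8) = -2223.3
(Excluded from the current account — capital account: sale of embassy land to a foreign government 37.9, capital transfers received from emigrants 52.5, debt forgiveness received from foreign official creditors 79.6; financial account: foreign purchases of equities on the domestic stock exchange 159.9, increase in resident deposits held at foreign banks 56.3.)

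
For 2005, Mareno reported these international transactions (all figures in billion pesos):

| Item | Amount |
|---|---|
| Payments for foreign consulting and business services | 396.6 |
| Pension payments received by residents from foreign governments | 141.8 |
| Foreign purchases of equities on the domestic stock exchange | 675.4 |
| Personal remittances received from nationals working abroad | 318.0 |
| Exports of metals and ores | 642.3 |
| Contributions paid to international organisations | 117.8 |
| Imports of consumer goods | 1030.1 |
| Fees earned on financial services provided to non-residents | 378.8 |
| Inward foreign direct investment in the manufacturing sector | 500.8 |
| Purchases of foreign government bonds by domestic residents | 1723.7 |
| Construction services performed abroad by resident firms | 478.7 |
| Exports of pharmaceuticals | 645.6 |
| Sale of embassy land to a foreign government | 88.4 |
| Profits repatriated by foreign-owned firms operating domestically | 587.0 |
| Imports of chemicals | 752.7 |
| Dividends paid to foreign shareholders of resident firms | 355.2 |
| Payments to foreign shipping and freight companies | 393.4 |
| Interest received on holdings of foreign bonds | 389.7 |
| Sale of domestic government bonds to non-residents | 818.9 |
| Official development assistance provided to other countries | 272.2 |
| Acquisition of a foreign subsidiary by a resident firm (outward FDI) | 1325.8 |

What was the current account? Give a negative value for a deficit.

Goods: -752.7 - 1030.1 + 645.6 + 642.3 = -494.9
Services: 478.7 - 396.6 + 378.8 - 393.4 = 67.5
Primary income: -355.2 - 587.0 + 389.7 = -552.5
Secondary income: 141.8 - 117.8 - 272.2 + 318.0 = 69.8
Current account = (-494.9) + 67.5 + (-552.5) + 69.8 = -910.1
(Excluded from the current account — financial account: foreign purchases of equities on the domestic stock exchange 675.4, inward foreign direct investment in the manufacturing sector 500.8, purchases of foreign government bonds by domestic residents 1723.7, sale of domestic government bonds to non-residents 818.9, acquisition of a foreign subsidiary by a resident firm (outward FDI) 1325.8; capital account: sale of embassy land to a foreign government 88.4.)

-910.1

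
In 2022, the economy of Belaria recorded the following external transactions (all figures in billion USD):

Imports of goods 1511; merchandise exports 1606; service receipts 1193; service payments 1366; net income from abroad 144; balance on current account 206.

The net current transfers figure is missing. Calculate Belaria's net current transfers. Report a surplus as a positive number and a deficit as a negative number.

140

Current account = goods balance + services balance + net primary income + net secondary income
Sum of the known components = 66
Net current transfers = CA - (known components) = 206 - 66 = 140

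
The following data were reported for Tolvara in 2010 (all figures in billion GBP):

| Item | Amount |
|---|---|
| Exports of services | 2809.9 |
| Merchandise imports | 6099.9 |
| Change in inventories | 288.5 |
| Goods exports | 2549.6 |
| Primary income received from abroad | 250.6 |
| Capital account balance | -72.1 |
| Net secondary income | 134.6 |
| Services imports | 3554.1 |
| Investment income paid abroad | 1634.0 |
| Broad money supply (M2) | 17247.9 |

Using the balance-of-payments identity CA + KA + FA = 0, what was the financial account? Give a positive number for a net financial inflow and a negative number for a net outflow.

Goods balance = 2549.6 - 6099.9 = -3550.3
Services balance = 2809.9 - 3554.1 = -744.2
Trade balance (goods + services) = -3550.3 + (-744.2) = -4294.5
Net primary income = 250.6 - 1634.0 = -1383.4
Net secondary income = 134.6
Current account = -4294.5 + (-1383.4) + 134.6 = -5543.3
Financial account = -(-5543.3 + (-72.1)) = 5615.4

5615.4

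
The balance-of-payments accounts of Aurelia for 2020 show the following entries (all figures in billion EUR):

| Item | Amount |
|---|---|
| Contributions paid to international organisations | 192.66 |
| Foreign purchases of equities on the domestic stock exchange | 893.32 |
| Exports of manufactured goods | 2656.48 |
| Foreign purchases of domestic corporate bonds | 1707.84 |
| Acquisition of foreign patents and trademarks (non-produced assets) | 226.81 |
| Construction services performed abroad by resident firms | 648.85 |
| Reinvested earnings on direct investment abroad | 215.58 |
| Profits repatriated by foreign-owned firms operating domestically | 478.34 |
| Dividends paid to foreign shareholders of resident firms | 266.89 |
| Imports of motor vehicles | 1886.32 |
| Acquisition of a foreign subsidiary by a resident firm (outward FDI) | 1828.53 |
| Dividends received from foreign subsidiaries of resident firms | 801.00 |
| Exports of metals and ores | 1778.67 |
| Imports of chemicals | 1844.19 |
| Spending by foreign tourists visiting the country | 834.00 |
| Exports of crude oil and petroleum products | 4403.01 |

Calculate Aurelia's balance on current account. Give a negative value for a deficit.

6669.19

Goods: 4403.01 - 1886.32 + 1778.67 + 2656.48 - 1844.19 = 5107.65
Services: 834.00 + 648.85 = 1482.85
Primary income: 801.00 + 215.58 - 266.89 - 478.34 = 271.35
Secondary income: -192.66
Current account = 5107.65 + 1482.85 + 271.35 + (-192.66) = 6669.19
(Excluded from the current account — financial account: foreign purchases of equities on the domestic stock exchange 893.32, foreign purchases of domestic corporate bonds 1707.84, acquisition of a foreign subsidiary by a resident firm (outward FDI) 1828.53; capital account: acquisition of foreign patents and trademarks (non-produced assets) 226.81.)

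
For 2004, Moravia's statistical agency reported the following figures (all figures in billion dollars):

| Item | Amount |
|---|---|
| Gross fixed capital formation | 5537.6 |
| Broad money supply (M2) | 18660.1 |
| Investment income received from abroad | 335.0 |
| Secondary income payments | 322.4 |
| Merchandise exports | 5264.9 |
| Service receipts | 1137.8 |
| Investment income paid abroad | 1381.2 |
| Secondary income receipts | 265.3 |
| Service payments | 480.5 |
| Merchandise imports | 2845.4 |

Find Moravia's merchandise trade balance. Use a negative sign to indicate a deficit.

Goods balance = 5264.9 - 2845.4 = 2419.5

2419.5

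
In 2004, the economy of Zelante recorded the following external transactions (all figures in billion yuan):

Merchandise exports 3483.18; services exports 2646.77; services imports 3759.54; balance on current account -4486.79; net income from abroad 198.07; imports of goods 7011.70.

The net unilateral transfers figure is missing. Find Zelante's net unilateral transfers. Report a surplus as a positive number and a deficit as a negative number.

-43.57

Current account = goods balance + services balance + net primary income + net secondary income
Sum of the known components = -4443.22
Net unilateral transfers = CA - (known components) = -4486.79 - (-4443.22) = -43.57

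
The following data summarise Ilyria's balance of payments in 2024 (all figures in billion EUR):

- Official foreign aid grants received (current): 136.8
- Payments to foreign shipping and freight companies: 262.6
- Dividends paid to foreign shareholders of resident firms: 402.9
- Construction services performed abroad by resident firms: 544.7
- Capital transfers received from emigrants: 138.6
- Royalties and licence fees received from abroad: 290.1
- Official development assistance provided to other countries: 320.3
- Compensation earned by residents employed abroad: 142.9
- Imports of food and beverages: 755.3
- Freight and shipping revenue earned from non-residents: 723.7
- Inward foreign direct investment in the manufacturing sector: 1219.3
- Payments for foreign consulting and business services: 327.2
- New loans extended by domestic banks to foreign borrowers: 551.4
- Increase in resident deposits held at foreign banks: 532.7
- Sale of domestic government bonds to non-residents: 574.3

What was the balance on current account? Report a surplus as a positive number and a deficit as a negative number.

-230.1

Goods: -755.3
Services: -327.2 + 290.1 - 262.6 + 723.7 + 544.7 = 968.7
Primary income: 142.9 - 402.9 = -260.0
Secondary income: -320.3 + 136.8 = -183.5
Current account = (-755.3) + 968.7 + (-260.0) + (-183.5) = -230.1
(Excluded from the current account — capital account: capital transfers received from emigrants 138.6; financial account: inward foreign direct investment in the manufacturing sector 1219.3, new loans extended by domestic banks to foreign borrowers 551.4, increase in resident deposits held at foreign banks 532.7, sale of domestic government bonds to non-residents 574.3.)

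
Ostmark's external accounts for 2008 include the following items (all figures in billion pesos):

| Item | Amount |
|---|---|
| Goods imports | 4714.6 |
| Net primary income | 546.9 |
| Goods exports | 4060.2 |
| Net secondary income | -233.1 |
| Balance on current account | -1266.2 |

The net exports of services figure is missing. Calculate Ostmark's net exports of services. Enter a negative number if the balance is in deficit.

-925.6

Current account = goods balance + services balance + net primary income + net secondary income
Sum of the known components = -340.6
Net exports of services = CA - (known components) = -1266.2 - (-340.6) = -925.6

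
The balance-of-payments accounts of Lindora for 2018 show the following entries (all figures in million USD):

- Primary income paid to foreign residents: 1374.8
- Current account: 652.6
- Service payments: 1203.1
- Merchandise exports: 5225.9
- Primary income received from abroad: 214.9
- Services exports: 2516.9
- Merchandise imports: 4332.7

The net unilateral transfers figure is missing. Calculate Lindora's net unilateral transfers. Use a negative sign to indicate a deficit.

-394.5

Current account = goods balance + services balance + net primary income + net secondary income
Sum of the known components = 1047.1
Net unilateral transfers = CA - (known components) = 652.6 - 1047.1 = -394.5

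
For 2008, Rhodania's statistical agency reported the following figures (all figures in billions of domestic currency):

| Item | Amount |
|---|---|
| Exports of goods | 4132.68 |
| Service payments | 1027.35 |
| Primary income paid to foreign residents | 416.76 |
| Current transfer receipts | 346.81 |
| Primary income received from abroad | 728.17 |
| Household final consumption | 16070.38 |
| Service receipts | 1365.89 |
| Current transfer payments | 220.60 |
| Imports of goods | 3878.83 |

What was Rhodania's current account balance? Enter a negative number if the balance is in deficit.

Goods balance = 4132.68 - 3878.83 = 253.85
Services balance = 1365.89 - 1027.35 = 338.54
Trade balance (goods + services) = 253.85 + 338.54 = 592.39
Net primary income = 728.17 - 416.76 = 311.41
Net secondary income = 346.81 - 220.60 = 126.21
Current account = 592.39 + 311.41 + 126.21 = 1030.01

1030.01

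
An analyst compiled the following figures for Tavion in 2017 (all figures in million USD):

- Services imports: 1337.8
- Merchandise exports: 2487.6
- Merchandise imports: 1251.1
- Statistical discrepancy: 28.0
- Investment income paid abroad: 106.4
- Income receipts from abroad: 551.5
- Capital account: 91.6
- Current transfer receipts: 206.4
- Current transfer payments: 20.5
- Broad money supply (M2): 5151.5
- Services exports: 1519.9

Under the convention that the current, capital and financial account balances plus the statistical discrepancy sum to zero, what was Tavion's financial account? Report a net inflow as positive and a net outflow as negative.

Goods balance = 2487.6 - 1251.1 = 1236.5
Services balance = 1519.9 - 1337.8 = 182.1
Trade balance (goods + services) = 1236.5 + 182.1 = 1418.6
Net primary income = 551.5 - 106.4 = 445.1
Net secondary income = 206.4 - 20.5 = 185.9
Current account = 1418.6 + 445.1 + 185.9 = 2049.6
Financial account = -(2049.6 + 91.6 + 28.0) = -2169.2

-2169.2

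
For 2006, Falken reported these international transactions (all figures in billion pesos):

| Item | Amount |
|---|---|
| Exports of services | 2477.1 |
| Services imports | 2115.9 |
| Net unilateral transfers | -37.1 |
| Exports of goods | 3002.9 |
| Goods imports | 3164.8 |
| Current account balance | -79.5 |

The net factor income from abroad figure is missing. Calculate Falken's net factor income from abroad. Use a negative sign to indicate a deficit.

-241.7

Current account = goods balance + services balance + net primary income + net secondary income
Sum of the known components = 162.2
Net factor income from abroad = CA - (known components) = -79.5 - 162.2 = -241.7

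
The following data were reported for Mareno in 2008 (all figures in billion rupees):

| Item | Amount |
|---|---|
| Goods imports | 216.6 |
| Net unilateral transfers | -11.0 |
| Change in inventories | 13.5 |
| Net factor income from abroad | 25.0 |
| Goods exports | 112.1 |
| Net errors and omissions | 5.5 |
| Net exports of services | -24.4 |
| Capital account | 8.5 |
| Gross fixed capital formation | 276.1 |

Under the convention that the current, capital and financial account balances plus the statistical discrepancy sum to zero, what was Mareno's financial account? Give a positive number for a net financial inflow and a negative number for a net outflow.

Goods balance = 112.1 - 216.6 = -104.5
Services balance = -24.4
Trade balance (goods + services) = -104.5 + (-24.4) = -128.9
Net primary income = 25.0
Net secondary income = -11.0
Current account = -128.9 + 25.0 + (-11.0) = -114.9
Financial account = -(-114.9 + 8.5 + 5.5) = 100.9

100.9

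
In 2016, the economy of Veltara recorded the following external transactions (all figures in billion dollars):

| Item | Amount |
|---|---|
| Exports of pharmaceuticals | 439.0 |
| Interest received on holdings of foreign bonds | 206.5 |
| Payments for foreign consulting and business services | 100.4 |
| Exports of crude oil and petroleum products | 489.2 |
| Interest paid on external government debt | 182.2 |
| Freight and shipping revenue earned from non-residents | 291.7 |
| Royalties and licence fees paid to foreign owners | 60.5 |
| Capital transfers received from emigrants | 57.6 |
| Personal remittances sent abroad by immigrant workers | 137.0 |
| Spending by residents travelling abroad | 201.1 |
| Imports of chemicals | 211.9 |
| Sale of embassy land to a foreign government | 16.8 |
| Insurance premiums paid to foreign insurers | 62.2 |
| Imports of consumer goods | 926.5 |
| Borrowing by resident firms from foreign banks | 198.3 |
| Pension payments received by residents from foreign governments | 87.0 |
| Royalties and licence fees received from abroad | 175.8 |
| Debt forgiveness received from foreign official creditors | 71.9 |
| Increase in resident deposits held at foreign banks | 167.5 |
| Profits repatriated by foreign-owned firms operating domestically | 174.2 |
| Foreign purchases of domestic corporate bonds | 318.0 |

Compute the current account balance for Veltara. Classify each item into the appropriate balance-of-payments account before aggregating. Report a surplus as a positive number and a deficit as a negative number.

Goods: -211.9 + 489.2 - 926.5 + 439.0 = -210.2
Services: -60.5 + 175.8 - 62.2 + 291.7 - 201.1 - 100.4 = 43.3
Primary income: -182.2 + 206.5 - 174.2 = -149.9
Secondary income: 87.0 - 137.0 = -50.0
Current account = (-210.2) + 43.3 + (-149.9) + (-50.0) = -366.8
(Excluded from the current account — capital account: capital transfers received from emigrants 57.6, sale of embassy land to a foreign government 16.8, debt forgiveness received from foreign official creditors 71.9; financial account: borrowing by resident firms from foreign banks 198.3, increase in resident deposits held at foreign banks 167.5, foreign purchases of domestic corporate bonds 318.0.)

-366.8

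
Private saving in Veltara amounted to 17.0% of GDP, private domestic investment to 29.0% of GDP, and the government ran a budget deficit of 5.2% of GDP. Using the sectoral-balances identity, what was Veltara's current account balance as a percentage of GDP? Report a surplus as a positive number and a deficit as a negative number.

By the sectoral-balances identity, CA = (S_private - I) + (T - G).
Private balance = 17.0 - 29.0 = -12.0
Government balance (T - G) = -5.2
CA = -12.0 + (-5.2) = -17.2

-17.2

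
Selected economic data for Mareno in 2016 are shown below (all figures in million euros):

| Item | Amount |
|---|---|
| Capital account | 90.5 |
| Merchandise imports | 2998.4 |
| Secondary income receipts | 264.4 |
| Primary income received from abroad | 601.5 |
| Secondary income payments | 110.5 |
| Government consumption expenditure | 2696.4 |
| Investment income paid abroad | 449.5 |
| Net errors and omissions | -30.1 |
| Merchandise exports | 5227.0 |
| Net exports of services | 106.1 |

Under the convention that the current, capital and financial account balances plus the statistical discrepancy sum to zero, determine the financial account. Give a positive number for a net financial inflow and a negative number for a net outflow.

-2701.0

Goods balance = 5227.0 - 2998.4 = 2228.6
Services balance = 106.1
Trade balance (goods + services) = 2228.6 + 106.1 = 2334.7
Net primary income = 601.5 - 449.5 = 152.0
Net secondary income = 264.4 - 110.5 = 153.9
Current account = 2334.7 + 152.0 + 153.9 = 2640.6
Financial account = -(2640.6 + 90.5 + (-30.1)) = -2701.0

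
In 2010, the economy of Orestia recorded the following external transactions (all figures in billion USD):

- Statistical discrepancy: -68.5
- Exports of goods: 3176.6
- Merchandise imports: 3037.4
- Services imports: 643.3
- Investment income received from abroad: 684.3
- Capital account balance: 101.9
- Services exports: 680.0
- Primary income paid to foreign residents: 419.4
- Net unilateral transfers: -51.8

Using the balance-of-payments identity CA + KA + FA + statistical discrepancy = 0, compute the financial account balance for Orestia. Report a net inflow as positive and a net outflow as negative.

-422.4

Goods balance = 3176.6 - 3037.4 = 139.2
Services balance = 680.0 - 643.3 = 36.7
Trade balance (goods + services) = 139.2 + 36.7 = 175.9
Net primary income = 684.3 - 419.4 = 264.9
Net secondary income = -51.8
Current account = 175.9 + 264.9 + (-51.8) = 389.0
Financial account = -(389.0 + 101.9 + (-68.5)) = -422.4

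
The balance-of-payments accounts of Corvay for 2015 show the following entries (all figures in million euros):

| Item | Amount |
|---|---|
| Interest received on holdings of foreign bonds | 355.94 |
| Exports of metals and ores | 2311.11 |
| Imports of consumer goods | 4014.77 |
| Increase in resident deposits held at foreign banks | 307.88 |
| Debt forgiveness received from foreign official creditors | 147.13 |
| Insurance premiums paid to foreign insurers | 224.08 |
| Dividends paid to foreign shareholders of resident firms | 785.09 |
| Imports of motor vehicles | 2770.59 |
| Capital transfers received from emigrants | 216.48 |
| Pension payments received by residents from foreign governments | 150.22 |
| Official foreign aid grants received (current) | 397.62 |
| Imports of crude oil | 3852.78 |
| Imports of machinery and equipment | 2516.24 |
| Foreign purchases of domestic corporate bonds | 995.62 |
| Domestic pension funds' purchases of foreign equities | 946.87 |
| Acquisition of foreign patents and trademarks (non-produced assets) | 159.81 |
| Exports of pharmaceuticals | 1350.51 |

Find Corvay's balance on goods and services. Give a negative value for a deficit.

-9716.84

Goods: 1350.51 - 4014.77 - 2516.24 + 2311.11 - 3852.78 - 2770.59 = -9492.76
Services: -224.08
Trade balance = -9492.76 + (-224.08) = -9716.84
(Excluded from the trade balance — primary income: interest received on holdings of foreign bonds 355.94, dividends paid to foreign shareholders of resident firms 785.09; financial account: increase in resident deposits held at foreign banks 307.88, foreign purchases of domestic corporate bonds 995.62, domestic pension funds' purchases of foreign equities 946.87; capital account: debt forgiveness received from foreign official creditors 147.13, capital transfers received from emigrants 216.48, acquisition of foreign patents and trademarks (non-produced assets) 159.81; secondary income: pension payments received by residents from foreign governments 150.22, official foreign aid grants received (current) 397.62.)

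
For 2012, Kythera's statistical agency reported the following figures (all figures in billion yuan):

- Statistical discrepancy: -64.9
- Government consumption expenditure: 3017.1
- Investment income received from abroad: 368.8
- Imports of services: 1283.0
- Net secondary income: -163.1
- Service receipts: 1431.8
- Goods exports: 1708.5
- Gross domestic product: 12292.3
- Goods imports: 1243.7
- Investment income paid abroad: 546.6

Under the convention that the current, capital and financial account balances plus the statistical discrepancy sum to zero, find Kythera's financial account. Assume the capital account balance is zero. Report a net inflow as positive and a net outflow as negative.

-207.8

Goods balance = 1708.5 - 1243.7 = 464.8
Services balance = 1431.8 - 1283.0 = 148.8
Trade balance (goods + services) = 464.8 + 148.8 = 613.6
Net primary income = 368.8 - 546.6 = -177.8
Net secondary income = -163.1
Current account = 613.6 + (-177.8) + (-163.1) = 272.7
Financial account = -(272.7 + (-64.9)) = -207.8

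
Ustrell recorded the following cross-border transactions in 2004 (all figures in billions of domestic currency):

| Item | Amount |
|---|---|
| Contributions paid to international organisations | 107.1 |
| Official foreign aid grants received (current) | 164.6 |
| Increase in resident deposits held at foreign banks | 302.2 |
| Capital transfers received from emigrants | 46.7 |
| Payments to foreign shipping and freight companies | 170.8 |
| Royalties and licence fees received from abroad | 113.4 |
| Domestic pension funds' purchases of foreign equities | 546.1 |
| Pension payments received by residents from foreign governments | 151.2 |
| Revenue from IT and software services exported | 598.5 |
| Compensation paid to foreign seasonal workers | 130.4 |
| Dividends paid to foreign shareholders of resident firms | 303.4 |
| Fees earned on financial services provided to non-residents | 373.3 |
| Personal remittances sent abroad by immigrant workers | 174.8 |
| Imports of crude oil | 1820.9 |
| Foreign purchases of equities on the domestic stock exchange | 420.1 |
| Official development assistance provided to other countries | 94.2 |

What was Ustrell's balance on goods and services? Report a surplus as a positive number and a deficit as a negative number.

Goods: -1820.9
Services: -170.8 + 113.4 + 373.3 + 598.5 = 914.4
Trade balance = -1820.9 + 914.4 = -906.5
(Excluded from the trade balance — secondary income: contributions paid to international organisations 107.1, official foreign aid grants received (current) 164.6, pension payments received by residents from foreign governments 151.2, personal remittances sent abroad by immigrant workers 174.8, official development assistance provided to other countries 94.2; financial account: increase in resident deposits held at foreign banks 302.2, domestic pension funds' purchases of foreign equities 546.1, foreign purchases of equities on the domestic stock exchange 420.1; capital account: capital transfers received from emigrants 46.7; primary income: compensation paid to foreign seasonal workers 130.4, dividends paid to foreign shareholders of resident firms 303.4.)

-906.5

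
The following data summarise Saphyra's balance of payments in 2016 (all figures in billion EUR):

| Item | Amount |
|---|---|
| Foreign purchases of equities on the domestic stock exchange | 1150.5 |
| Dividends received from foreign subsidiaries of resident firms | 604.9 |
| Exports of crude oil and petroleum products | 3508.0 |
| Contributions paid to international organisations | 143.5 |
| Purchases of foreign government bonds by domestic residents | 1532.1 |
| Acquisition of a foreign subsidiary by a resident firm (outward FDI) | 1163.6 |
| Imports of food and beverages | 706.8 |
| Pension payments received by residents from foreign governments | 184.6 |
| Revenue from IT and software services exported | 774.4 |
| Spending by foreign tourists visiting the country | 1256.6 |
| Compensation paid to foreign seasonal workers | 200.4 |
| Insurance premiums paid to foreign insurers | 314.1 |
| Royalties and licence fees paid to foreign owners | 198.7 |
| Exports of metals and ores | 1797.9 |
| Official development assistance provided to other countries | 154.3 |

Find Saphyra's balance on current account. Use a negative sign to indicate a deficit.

6408.6

Goods: -706.8 + 3508.0 + 1797.9 = 4599.1
Services: -198.7 + 774.4 + 1256.6 - 314.1 = 1518.2
Primary income: 604.9 - 200.4 = 404.5
Secondary income: 184.6 - 143.5 - 154.3 = -113.2
Current account = 4599.1 + 1518.2 + 404.5 + (-113.2) = 6408.6
(Excluded from the current account — financial account: foreign purchases of equities on the domestic stock exchange 1150.5, purchases of foreign government bonds by domestic residents 1532.1, acquisition of a foreign subsidiary by a resident firm (outward FDI) 1163.6.)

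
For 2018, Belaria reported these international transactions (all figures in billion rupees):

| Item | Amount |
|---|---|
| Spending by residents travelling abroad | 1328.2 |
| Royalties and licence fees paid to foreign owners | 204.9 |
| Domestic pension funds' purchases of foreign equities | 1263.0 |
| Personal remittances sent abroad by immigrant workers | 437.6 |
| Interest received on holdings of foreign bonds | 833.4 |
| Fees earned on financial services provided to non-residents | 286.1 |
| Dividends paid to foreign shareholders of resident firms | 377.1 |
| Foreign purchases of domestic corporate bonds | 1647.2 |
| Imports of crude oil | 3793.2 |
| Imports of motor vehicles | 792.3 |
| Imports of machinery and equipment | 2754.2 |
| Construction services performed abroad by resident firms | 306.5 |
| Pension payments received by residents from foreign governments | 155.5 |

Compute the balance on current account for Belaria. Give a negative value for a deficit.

-8106.0

Goods: -2754.2 - 3793.2 - 792.3 = -7339.7
Services: -1328.2 - 204.9 + 306.5 + 286.1 = -940.5
Primary income: 833.4 - 377.1 = 456.3
Secondary income: 155.5 - 437.6 = -282.1
Current account = (-7339.7) + (-940.5) + 456.3 + (-282.1) = -8106.0
(Excluded from the current account — financial account: domestic pension funds' purchases of foreign equities 1263.0, foreign purchases of domestic corporate bonds 1647.2.)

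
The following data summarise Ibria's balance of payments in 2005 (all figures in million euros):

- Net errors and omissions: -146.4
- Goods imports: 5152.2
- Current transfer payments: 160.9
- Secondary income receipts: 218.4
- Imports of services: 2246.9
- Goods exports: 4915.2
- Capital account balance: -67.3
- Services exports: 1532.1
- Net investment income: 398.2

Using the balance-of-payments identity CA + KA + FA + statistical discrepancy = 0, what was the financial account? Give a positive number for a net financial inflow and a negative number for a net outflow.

709.8

Goods balance = 4915.2 - 5152.2 = -237.0
Services balance = 1532.1 - 2246.9 = -714.8
Trade balance (goods + services) = -237.0 + (-714.8) = -951.8
Net primary income = 398.2
Net secondary income = 218.4 - 160.9 = 57.5
Current account = -951.8 + 398.2 + 57.5 = -496.1
Financial account = -(-496.1 + (-67.3) + (-146.4)) = 709.8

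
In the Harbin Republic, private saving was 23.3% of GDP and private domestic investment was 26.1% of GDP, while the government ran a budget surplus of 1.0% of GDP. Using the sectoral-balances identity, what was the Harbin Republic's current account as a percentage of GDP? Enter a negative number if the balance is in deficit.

-1.8

By the sectoral-balances identity, CA = (S_private - I) + (T - G).
Private balance = 23.3 - 26.1 = -2.8
Government balance (T - G) = 1.0
CA = -2.8 + 1.0 = -1.8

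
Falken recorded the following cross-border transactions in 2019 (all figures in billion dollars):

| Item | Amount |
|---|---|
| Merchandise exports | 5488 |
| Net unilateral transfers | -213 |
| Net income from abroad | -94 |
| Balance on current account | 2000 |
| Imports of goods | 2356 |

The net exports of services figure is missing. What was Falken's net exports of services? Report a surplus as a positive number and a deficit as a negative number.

Current account = goods balance + services balance + net primary income + net secondary income
Sum of the known components = 2825
Net exports of services = CA - (known components) = 2000 - 2825 = -825

-825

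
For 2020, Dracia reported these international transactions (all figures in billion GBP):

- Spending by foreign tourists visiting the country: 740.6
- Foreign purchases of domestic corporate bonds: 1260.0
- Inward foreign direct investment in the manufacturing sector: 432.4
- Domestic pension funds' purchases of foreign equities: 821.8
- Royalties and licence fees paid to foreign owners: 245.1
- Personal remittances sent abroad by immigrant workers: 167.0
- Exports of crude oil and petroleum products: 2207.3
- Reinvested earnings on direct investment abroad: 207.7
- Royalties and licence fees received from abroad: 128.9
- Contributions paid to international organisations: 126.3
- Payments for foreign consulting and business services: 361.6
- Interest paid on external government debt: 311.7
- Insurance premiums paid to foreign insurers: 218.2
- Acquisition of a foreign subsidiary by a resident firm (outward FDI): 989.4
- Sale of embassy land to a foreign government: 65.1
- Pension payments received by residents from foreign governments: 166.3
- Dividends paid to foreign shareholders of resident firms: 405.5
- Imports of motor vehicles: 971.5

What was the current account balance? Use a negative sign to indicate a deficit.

643.9

Goods: 2207.3 - 971.5 = 1235.8
Services: -218.2 - 245.1 + 740.6 + 128.9 - 361.6 = 44.6
Primary income: -311.7 - 405.5 + 207.7 = -509.5
Secondary income: -167.0 + 166.3 - 126.3 = -127.0
Current account = 1235.8 + 44.6 + (-509.5) + (-127.0) = 643.9
(Excluded from the current account — financial account: foreign purchases of domestic corporate bonds 1260.0, inward foreign direct investment in the manufacturing sector 432.4, domestic pension funds' purchases of foreign equities 821.8, acquisition of a foreign subsidiary by a resident firm (outward FDI) 989.4; capital account: sale of embassy land to a foreign government 65.1.)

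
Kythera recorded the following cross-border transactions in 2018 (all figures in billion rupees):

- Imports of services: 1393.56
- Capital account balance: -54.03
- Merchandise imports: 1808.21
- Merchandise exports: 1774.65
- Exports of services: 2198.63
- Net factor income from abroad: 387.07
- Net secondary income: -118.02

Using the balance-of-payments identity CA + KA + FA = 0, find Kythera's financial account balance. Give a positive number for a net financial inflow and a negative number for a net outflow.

Goods balance = 1774.65 - 1808.21 = -33.56
Services balance = 2198.63 - 1393.56 = 805.07
Trade balance (goods + services) = -33.56 + 805.07 = 771.51
Net primary income = 387.07
Net secondary income = -118.02
Current account = 771.51 + 387.07 + (-118.02) = 1040.56
Financial account = -(1040.56 + (-54.03)) = -986.53

-986.53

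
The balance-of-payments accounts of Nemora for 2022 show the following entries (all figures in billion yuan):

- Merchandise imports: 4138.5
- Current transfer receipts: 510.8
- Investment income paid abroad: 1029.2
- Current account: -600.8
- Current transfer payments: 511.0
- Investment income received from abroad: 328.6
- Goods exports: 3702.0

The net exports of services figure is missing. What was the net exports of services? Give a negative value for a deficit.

Current account = goods balance + services balance + net primary income + net secondary income
Sum of the known components = -1137.3
Net exports of services = CA - (known components) = -600.8 - (-1137.3) = 536.5

536.5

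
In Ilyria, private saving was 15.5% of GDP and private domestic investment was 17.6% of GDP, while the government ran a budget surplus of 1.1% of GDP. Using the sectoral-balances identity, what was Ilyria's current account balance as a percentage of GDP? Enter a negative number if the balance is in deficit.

-1.0

By the sectoral-balances identity, CA = (S_private - I) + (T - G).
Private balance = 15.5 - 17.6 = -2.1
Government balance (T - G) = 1.1
CA = -2.1 + 1.1 = -1.0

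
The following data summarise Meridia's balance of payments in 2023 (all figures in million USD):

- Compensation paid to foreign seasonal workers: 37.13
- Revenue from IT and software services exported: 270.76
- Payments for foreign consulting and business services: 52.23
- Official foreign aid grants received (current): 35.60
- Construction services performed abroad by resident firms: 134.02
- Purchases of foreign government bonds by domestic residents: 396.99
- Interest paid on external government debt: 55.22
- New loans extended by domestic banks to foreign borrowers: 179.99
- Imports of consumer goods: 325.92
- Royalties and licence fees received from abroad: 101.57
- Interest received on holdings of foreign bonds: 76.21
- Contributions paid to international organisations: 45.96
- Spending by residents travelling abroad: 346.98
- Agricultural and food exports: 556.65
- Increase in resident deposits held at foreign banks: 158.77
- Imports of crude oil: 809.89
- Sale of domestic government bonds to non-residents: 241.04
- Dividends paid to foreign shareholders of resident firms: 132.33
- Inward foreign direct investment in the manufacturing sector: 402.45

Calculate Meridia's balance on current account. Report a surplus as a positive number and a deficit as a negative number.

Goods: 556.65 - 325.92 - 809.89 = -579.16
Services: -346.98 + 134.02 + 101.57 + 270.76 - 52.23 = 107.14
Primary income: -132.33 + 76.21 - 55.22 - 37.13 = -148.47
Secondary income: -45.96 + 35.60 = -10.36
Current account = (-579.16) + 107.14 + (-148.47) + (-10.36) = -630.85
(Excluded from the current account — financial account: purchases of foreign government bonds by domestic residents 396.99, new loans extended by domestic banks to foreign borrowers 179.99, increase in resident deposits held at foreign banks 158.77, sale of domestic government bonds to non-residents 241.04, inward foreign direct investment in the manufacturing sector 402.45.)

-630.85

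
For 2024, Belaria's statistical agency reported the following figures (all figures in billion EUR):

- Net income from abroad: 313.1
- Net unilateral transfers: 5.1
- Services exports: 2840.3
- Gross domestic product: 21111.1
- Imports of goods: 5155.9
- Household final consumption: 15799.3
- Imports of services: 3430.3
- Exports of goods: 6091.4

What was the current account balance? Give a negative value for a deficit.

Goods balance = 6091.4 - 5155.9 = 935.5
Services balance = 2840.3 - 3430.3 = -590.0
Trade balance (goods + services) = 935.5 + (-590.0) = 345.5
Net primary income = 313.1
Net secondary income = 5.1
Current account = 345.5 + 313.1 + 5.1 = 663.7

663.7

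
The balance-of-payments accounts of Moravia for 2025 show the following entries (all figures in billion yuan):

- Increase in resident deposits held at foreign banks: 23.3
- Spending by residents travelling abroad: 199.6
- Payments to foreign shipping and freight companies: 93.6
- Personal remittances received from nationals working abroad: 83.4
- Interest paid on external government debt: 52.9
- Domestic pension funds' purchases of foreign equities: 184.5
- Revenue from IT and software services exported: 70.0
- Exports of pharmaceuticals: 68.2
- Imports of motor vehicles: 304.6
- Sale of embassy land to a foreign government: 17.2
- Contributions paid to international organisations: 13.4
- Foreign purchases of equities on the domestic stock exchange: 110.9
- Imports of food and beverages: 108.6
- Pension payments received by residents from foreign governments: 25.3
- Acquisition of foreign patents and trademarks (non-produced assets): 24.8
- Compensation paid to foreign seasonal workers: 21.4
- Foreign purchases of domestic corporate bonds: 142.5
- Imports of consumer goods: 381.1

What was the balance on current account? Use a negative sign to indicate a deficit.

Goods: -304.6 - 108.6 - 381.1 + 68.2 = -726.1
Services: 70.0 - 199.6 - 93.6 = -223.2
Primary income: -52.9 - 21.4 = -74.3
Secondary income: 25.3 + 83.4 - 13.4 = 95.3
Current account = (-726.1) + (-223.2) + (-74.3) + 95.3 = -928.3
(Excluded from the current account — financial account: increase in resident deposits held at foreign banks 23.3, domestic pension funds' purchases of foreign equities 184.5, foreign purchases of equities on the domestic stock exchange 110.9, foreign purchases of domestic corporate bonds 142.5; capital account: sale of embassy land to a foreign government 17.2, acquisition of foreign patents and trademarks (non-produced assets) 24.8.)

-928.3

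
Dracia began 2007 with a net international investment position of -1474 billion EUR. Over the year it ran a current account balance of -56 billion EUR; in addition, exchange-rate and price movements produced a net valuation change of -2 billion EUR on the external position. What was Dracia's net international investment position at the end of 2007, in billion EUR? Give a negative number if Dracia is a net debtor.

Change in NIIP = current account + net valuation change = -56 + (-2) = -58
End-of-year NIIP = -1474 + (-58) = -1532

-1532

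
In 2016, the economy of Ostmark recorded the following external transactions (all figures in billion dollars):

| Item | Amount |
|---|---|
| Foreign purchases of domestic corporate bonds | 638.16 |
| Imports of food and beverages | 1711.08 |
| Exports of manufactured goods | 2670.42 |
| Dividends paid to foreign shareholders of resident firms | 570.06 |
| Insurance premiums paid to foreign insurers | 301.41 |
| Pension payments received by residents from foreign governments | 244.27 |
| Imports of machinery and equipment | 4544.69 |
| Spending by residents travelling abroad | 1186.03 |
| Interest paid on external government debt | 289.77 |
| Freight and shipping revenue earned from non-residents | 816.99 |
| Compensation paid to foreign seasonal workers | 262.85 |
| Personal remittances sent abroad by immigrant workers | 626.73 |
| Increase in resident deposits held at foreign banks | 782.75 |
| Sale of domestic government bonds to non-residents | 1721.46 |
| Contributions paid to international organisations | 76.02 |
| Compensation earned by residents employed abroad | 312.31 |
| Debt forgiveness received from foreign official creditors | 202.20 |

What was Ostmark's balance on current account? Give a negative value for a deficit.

Goods: -1711.08 + 2670.42 - 4544.69 = -3585.35
Services: 816.99 - 301.41 - 1186.03 = -670.45
Primary income: -570.06 - 262.85 + 312.31 - 289.77 = -810.37
Secondary income: 244.27 - 76.02 - 626.73 = -458.48
Current account = (-3585.35) + (-670.45) + (-810.37) + (-458.48) = -5524.65
(Excluded from the current account — financial account: foreign purchases of domestic corporate bonds 638.16, increase in resident deposits held at foreign banks 782.75, sale of domestic government bonds to non-residents 1721.46; capital account: debt forgiveness received from foreign official creditors 202.20.)

-5524.65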